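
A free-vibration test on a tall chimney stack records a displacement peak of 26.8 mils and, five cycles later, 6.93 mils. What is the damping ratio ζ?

0.0430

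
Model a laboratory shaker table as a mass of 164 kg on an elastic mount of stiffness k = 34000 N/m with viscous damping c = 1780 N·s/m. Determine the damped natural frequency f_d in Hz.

2.12 Hz

ω_n = √(k/m) = √(34000/164) = 14.40 rad/s.
Critical damping c_c = 2√(k·m) = 2√(34000 × 164) = 4723 N·s/m, so ζ = c/c_c = 1780/4723 = 0.3769.
ω_d = ω_n√(1 − ζ²) = 14.40 × √(1 − 0.142) = 13.34 rad/s.
f_d = ω_d/(2π) = 2.123 Hz.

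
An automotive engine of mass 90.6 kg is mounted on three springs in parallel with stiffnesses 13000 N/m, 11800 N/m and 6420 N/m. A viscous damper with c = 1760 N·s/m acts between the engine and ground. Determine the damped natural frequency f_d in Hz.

Parallel springs add: k_eq = 13000 + 11800 + 6420 = 31220 N/m.
ω_n = √(k_eq/m) = √(31220/90.6) = 18.56 rad/s.
Critical damping c_c = 2√(k_eq·m) = 2√(31220 × 90.6) = 3364 N·s/m, so ζ = c/c_c = 1760/3364 = 0.5232.
ω_d = ω_n√(1 − ζ²) = 18.56 × √(1 − 0.274) = 15.82 rad/s.
f_d = ω_d/(2π) = 2.518 Hz.

2.52 Hz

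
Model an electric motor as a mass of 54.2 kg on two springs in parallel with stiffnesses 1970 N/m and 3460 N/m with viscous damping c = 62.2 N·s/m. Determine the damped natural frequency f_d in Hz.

Parallel springs add: k_eq = 1970 + 3460 = 5430 N/m.
ω_n = √(k_eq/m) = √(5430/54.2) = 10.01 rad/s.
Critical damping c_c = 2√(k_eq·m) = 2√(5430 × 54.2) = 1085 N·s/m, so ζ = c/c_c = 62.2/1085 = 0.05733.
ω_d = ω_n√(1 − ζ²) = 10.01 × √(1 − 0.00329) = 9.993 rad/s.
f_d = ω_d/(2π) = 1.590 Hz.

1.59 Hz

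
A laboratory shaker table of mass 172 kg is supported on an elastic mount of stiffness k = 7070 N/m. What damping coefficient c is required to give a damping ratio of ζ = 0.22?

485 N·s/m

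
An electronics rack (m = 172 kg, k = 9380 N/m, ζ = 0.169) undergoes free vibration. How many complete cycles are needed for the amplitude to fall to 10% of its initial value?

Logarithmic decrement δ = 2πζ/√(1 − ζ²) = 2π × 0.1690/√(1 − 0.0286) = 1.077.
x_n/x₀ = e^(−nδ) ≤ 0.1; take ln: n ≥ ln(1/0.1)/δ = 2.303/1.077 = 2.137.
So 3 complete cycles are required.

3 cycles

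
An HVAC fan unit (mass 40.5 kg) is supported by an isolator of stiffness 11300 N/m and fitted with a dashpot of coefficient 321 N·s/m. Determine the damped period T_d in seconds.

ω_n = √(k/m) = √(11300/40.5) = 16.70 rad/s.
Critical damping c_c = 2√(k·m) = 2√(11300 × 40.5) = 1353 N·s/m, so ζ = c/c_c = 321/1353 = 0.2373.
ω_d = ω_n√(1 − ζ²) = 16.70 × √(1 − 0.0563) = 16.23 rad/s.
T_d = 2π/ω_d = 0.3872 s.

0.387 s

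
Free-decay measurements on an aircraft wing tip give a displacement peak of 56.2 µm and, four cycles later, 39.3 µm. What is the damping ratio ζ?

Logarithmic decrement δ = (1/n)·ln(x₀/x_n) = (1/4)·ln(56.2/39.3) = (1/4)·ln(1.430) = 0.08942.
ζ = δ/√(4π² + δ²) = 0.08942/√(39.48 + 0.00800) = 0.08942/6.284 = 0.01423.

0.0142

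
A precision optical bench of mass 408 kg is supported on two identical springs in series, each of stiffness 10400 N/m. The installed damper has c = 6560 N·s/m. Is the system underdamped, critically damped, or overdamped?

overdamped

Series springs: 1/k_eq = 2/10400, so k_eq = 10400/2 = 5200 N/m.
c_c = 2√(k_eq·m) = 2913 N·s/m; ζ = c/c_c = 6560/2913 = 2.25.
Since ζ > 1 the system is overdamped.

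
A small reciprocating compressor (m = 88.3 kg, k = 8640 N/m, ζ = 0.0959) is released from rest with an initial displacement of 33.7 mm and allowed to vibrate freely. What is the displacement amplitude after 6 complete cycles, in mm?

Logarithmic decrement δ = 2πζ/√(1 − ζ²) = 2π × 0.09590/√(1 − 0.00920) = 0.6053.
After n cycles, x_n/x₀ = e^(−nδ), so x_6 = 33.7 × e^(−6 × 0.6053) = 33.7 × 0.02646 = 0.8917 mm.

0.892 mm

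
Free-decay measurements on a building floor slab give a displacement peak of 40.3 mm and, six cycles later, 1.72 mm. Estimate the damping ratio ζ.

0.0834

Logarithmic decrement δ = (1/n)·ln(x₀/x_n) = (1/6)·ln(40.3/1.72) = (1/6)·ln(23.43) = 0.5257.
ζ = δ/√(4π² + δ²) = 0.5257/√(39.48 + 0.276) = 0.5257/6.305 = 0.08337.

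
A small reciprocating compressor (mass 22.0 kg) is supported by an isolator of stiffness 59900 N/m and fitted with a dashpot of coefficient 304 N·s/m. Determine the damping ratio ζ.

ω_n = √(k/m) = √(59900/22.0) = 52.18 rad/s.
Critical damping c_c = 2√(k·m) = 2√(59900 × 22.0) = 2296 N·s/m, so ζ = c/c_c = 304/2296 = 0.1324.

0.132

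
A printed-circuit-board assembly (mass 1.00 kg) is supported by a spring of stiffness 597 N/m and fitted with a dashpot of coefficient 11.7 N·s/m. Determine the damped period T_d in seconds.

0.265 s

ω_n = √(k/m) = √(597.0/1.00) = 24.43 rad/s.
Critical damping c_c = 2√(k·m) = 2√(597.0 × 1.00) = 48.87 N·s/m, so ζ = c/c_c = 11.7/48.87 = 0.2394.
ω_d = ω_n√(1 − ζ²) = 24.43 × √(1 − 0.0573) = 23.72 rad/s.
T_d = 2π/ω_d = 0.2649 s.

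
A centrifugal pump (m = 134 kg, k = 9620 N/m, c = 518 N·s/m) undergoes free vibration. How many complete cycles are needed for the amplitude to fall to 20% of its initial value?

2 cycles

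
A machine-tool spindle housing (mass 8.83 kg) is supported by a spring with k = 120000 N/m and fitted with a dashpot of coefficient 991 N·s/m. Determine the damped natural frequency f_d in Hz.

16.3 Hz

ω_n = √(k/m) = √(120000/8.83) = 116.6 rad/s.
Critical damping c_c = 2√(k·m) = 2√(120000 × 8.83) = 2059 N·s/m, so ζ = c/c_c = 991/2059 = 0.4814.
ω_d = ω_n√(1 − ζ²) = 116.6 × √(1 − 0.232) = 102.2 rad/s.
f_d = ω_d/(2π) = 16.26 Hz.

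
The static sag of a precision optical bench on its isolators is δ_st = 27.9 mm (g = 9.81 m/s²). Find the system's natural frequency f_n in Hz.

ω_n = √(g/δ_st) = √(9.81/0.0279) = √351.6 = 18.75 rad/s.
f_n = ω_n/(2π) = 18.75/6.283 = 2.984 Hz.

2.98 Hz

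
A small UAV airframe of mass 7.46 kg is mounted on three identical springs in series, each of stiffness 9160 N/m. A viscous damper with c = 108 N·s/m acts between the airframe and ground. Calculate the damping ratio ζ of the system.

Series springs: 1/k_eq = 3/9160, so k_eq = 9160/3 = 3053 N/m.
ω_n = √(k_eq/m) = √(3053/7.46) = 20.23 rad/s.
Critical damping c_c = 2√(k_eq·m) = 2√(3053 × 7.46) = 301.8 N·s/m, so ζ = c/c_c = 108/301.8 = 0.3578.

0.358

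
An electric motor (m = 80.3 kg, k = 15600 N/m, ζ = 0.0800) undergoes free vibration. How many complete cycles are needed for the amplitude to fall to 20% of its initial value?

Logarithmic decrement δ = 2πζ/√(1 − ζ²) = 2π × 0.08000/√(1 − 0.00640) = 0.5043.
x_n/x₀ = e^(−nδ) ≤ 0.2; take ln: n ≥ ln(1/0.2)/δ = 1.609/0.5043 = 3.192.
So 4 complete cycles are required.

4 cycles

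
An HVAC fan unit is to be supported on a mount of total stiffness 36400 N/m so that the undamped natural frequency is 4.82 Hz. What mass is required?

39.7 kg

ω_n = 2πf_n = 2π × 4.82 = 30.28 rad/s.
m = k/ω_n² = 36400/30.28² = 36400/917.2 = 39.69 kg.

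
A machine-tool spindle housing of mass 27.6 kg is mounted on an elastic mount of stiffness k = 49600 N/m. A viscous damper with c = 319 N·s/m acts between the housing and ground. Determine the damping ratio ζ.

0.136

ω_n = √(k/m) = √(49600/27.6) = 42.39 rad/s.
Critical damping c_c = 2√(k·m) = 2√(49600 × 27.6) = 2340 N·s/m, so ζ = c/c_c = 319/2340 = 0.1363.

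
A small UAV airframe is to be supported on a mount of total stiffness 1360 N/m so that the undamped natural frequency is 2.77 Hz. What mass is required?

4.49 kg

ω_n = 2πf_n = 2π × 2.77 = 17.40 rad/s.
m = k/ω_n² = 1360/17.40² = 1360/302.9 = 4.490 kg.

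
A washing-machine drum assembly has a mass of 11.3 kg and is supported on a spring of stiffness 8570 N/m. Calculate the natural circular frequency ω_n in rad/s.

27.5 rad/s

ω_n = √(k/m) = √(8570/11.3) = √758.4 = 27.54 rad/s.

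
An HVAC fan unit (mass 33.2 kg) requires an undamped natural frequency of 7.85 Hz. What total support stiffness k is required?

80800 N/m

ω_n = 2πf_n = 2π × 7.85 = 49.32 rad/s.
k = m·ω_n² = 33.2 × 49.32² = 33.2 × 2433 = 80770 N/m.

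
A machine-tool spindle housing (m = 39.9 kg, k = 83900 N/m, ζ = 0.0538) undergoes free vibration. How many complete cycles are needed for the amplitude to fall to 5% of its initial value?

9 cycles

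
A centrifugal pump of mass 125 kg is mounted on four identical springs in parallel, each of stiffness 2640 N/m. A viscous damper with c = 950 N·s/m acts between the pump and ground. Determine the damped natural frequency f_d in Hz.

1.33 Hz

Parallel springs add: k_eq = 4 × 2640 = 10560 N/m.
ω_n = √(k_eq/m) = √(10560/125) = 9.191 rad/s.
Critical damping c_c = 2√(k_eq·m) = 2√(10560 × 125) = 2298 N·s/m, so ζ = c/c_c = 950/2298 = 0.4134.
ω_d = ω_n√(1 − ζ²) = 9.191 × √(1 − 0.171) = 8.369 rad/s.
f_d = ω_d/(2π) = 1.332 Hz.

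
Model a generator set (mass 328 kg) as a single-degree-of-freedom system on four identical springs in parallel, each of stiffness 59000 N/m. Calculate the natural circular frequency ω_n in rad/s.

Parallel springs add: k_eq = 4 × 59000 = 236000 N/m.
ω_n = √(k_eq/m) = √(236000/328) = √719.5 = 26.82 rad/s.

26.8 rad/s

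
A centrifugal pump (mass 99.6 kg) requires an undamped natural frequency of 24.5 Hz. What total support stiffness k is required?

2360000 N/m

ω_n = 2πf_n = 2π × 24.5 = 153.9 rad/s.
k = m·ω_n² = 99.6 × 153.9² = 99.6 × 23700 = 2360000 N/m.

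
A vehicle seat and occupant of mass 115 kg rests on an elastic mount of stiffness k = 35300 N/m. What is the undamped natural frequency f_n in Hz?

2.79 Hz

ω_n = √(k/m) = √(35300/115) = √307.0 = 17.52 rad/s.
f_n = ω_n/(2π) = 17.52/6.283 = 2.788 Hz.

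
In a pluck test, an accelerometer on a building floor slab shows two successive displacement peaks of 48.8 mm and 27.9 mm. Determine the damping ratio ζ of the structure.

Logarithmic decrement δ = (1/n)·ln(x₀/x_n) = (1/1)·ln(48.8/27.9) = (1/1)·ln(1.749) = 0.5591.
ζ = δ/√(4π² + δ²) = 0.5591/√(39.48 + 0.313) = 0.5591/6.308 = 0.08863.

0.0886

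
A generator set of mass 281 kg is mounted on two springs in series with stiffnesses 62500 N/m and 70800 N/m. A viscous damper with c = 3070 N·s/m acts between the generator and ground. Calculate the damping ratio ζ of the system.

Series springs: 1/k_eq = 1/62500 + 1/70800 = 3.012×10^-5, so k_eq = 33200 N/m.
ω_n = √(k_eq/m) = √(33200/281) = 10.87 rad/s.
Critical damping c_c = 2√(k_eq·m) = 2√(33200 × 281) = 6108 N·s/m, so ζ = c/c_c = 3070/6108 = 0.5026.

0.503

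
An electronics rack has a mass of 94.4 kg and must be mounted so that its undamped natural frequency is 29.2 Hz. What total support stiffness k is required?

ω_n = 2πf_n = 2π × 29.2 = 183.5 rad/s.
k = m·ω_n² = 94.4 × 183.5² = 94.4 × 33660 = 3178000 N/m.

3180000 N/m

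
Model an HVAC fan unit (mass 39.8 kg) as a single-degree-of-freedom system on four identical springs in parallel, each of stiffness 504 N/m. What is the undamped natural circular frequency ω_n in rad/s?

Parallel springs add: k_eq = 4 × 504 = 2016 N/m.
ω_n = √(k_eq/m) = √(2016/39.8) = √50.65 = 7.117 rad/s.

7.12 rad/s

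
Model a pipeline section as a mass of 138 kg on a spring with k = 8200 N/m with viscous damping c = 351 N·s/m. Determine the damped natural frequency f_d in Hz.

1.21 Hz

ω_n = √(k/m) = √(8200/138) = 7.708 rad/s.
Critical damping c_c = 2√(k·m) = 2√(8200 × 138) = 2128 N·s/m, so ζ = c/c_c = 351/2128 = 0.1650.
ω_d = ω_n√(1 − ζ²) = 7.708 × √(1 − 0.0272) = 7.603 rad/s.
f_d = ω_d/(2π) = 1.210 Hz.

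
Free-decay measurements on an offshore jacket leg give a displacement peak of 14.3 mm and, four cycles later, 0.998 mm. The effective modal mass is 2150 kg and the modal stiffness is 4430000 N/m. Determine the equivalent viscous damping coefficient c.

20600 N·s/m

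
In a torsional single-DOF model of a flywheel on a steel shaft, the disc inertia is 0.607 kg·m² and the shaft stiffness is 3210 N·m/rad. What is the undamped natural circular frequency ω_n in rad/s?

ω_n = √(k_t/J) = √(3210/0.607) = √5288 = 72.72 rad/s.

72.7 rad/s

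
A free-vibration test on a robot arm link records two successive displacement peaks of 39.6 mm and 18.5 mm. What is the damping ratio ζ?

0.120

Logarithmic decrement δ = (1/n)·ln(x₀/x_n) = (1/1)·ln(39.6/18.5) = (1/1)·ln(2.141) = 0.7611.
ζ = δ/√(4π² + δ²) = 0.7611/√(39.48 + 0.579) = 0.7611/6.329 = 0.1202.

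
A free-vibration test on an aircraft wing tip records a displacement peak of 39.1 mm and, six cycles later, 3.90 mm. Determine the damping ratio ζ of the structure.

0.0610

Logarithmic decrement δ = (1/n)·ln(x₀/x_n) = (1/6)·ln(39.1/3.90) = (1/6)·ln(10.03) = 0.3842.
ζ = δ/√(4π² + δ²) = 0.3842/√(39.48 + 0.148) = 0.3842/6.295 = 0.06103.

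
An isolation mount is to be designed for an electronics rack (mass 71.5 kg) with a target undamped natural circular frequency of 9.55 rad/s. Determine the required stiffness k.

k = m·ω_n² = 71.5 × 9.550² = 71.5 × 91.20 = 6521 N/m.

6520 N/m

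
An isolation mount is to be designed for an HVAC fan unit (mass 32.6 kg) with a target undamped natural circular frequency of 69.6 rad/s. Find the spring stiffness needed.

k = m·ω_n² = 32.6 × 69.60² = 32.6 × 4844 = 157900 N/m.

158000 N/m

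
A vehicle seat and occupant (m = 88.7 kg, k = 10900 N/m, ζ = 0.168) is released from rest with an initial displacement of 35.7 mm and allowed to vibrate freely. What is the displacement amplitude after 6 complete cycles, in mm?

Logarithmic decrement δ = 2πζ/√(1 − ζ²) = 2π × 0.1680/√(1 − 0.0282) = 1.071.
After n cycles, x_n/x₀ = e^(−nδ), so x_6 = 35.7 × e^(−6 × 1.071) = 35.7 × 0.001621 = 0.05787 mm.

0.0579 mm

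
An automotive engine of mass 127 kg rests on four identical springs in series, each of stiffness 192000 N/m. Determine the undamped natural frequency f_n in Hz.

Series springs: 1/k_eq = 4/192000, so k_eq = 192000/4 = 48000 N/m.
ω_n = √(k_eq/m) = √(48000/127) = √378.0 = 19.44 rad/s.
f_n = ω_n/(2π) = 19.44/6.283 = 3.094 Hz.

3.09 Hz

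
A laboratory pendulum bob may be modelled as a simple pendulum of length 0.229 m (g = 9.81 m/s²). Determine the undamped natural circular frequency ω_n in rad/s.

6.55 rad/s

For a simple pendulum ω_n = √(g/L) = √(9.81/0.229) = √42.84 = 6.545 rad/s.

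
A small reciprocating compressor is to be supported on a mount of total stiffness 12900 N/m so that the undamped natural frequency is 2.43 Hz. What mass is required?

55.3 kg

ω_n = 2πf_n = 2π × 2.43 = 15.27 rad/s.
m = k/ω_n² = 12900/15.27² = 12900/233.1 = 55.34 kg.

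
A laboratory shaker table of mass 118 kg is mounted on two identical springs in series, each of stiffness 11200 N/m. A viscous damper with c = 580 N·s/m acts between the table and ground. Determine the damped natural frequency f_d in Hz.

1.02 Hz

Series springs: 1/k_eq = 2/11200, so k_eq = 11200/2 = 5600 N/m.
ω_n = √(k_eq/m) = √(5600/118) = 6.889 rad/s.
Critical damping c_c = 2√(k_eq·m) = 2√(5600 × 118) = 1626 N·s/m, so ζ = c/c_c = 580/1626 = 0.3567.
ω_d = ω_n√(1 − ζ²) = 6.889 × √(1 − 0.127) = 6.436 rad/s.
f_d = ω_d/(2π) = 1.024 Hz.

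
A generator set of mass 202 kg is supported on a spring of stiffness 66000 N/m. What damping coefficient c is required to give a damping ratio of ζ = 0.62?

4530 N·s/m

c_c = 2√(k·m) = 2√(66000 × 202) = 7303 N·s/m.
c = ζ·c_c = 0.62 × 7303 = 4528 N·s/m.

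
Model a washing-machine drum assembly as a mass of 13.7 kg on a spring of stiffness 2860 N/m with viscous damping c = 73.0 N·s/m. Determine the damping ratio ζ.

0.184

ω_n = √(k/m) = √(2860/13.7) = 14.45 rad/s.
Critical damping c_c = 2√(k·m) = 2√(2860 × 13.7) = 395.9 N·s/m, so ζ = c/c_c = 73.0/395.9 = 0.1844.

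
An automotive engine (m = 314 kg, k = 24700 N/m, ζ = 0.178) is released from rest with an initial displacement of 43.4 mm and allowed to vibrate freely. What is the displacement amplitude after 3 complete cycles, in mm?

1.43 mm

Logarithmic decrement δ = 2πζ/√(1 − ζ²) = 2π × 0.1780/√(1 − 0.0317) = 1.137.
After n cycles, x_n/x₀ = e^(−nδ), so x_3 = 43.4 × e^(−3 × 1.137) = 43.4 × 0.03305 = 1.434 mm.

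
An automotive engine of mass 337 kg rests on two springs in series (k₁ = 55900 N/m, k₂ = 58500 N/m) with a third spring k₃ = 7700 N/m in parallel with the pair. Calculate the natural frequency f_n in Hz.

1.65 Hz

Series pair: k_s = k₁k₂/(k₁+k₂) = (55900)(58500)/(55900 + 58500) = 28590 N/m. In parallel with k₃: k_eq = 28590 + 7700 = 36290 N/m.
ω_n = √(k_eq/m) = √(36290/337) = √107.7 = 10.38 rad/s.
f_n = ω_n/(2π) = 10.38/6.283 = 1.651 Hz.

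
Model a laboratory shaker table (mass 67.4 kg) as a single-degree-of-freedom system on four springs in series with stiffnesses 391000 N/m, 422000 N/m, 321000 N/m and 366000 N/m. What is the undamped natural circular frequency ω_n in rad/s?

37.1 rad/s

Series springs: 1/k_eq = 1/391000 + 1/422000 + 1/321000 + 1/366000 = 1.077×10^-5, so k_eq = 92810 N/m.
ω_n = √(k_eq/m) = √(92810/67.4) = √1377 = 37.11 rad/s.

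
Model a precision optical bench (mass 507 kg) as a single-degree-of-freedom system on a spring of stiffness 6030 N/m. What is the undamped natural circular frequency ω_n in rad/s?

ω_n = √(k/m) = √(6030/507) = √11.89 = 3.449 rad/s.

3.45 rad/s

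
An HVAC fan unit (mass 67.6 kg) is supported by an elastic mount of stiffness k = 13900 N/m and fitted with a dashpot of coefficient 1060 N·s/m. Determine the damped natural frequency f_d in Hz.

1.91 Hz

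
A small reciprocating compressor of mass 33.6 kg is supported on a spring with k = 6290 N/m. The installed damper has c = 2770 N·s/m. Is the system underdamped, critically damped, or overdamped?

overdamped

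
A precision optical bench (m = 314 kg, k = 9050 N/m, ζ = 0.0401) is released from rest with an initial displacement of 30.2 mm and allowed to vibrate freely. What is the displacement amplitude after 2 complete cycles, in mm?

Logarithmic decrement δ = 2πζ/√(1 − ζ²) = 2π × 0.04010/√(1 − 0.00161) = 0.2522.
After n cycles, x_n/x₀ = e^(−nδ), so x_2 = 30.2 × e^(−2 × 0.2522) = 30.2 × 0.6039 = 18.24 mm.

18.2 mm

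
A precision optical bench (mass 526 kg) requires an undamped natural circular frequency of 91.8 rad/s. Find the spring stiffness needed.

4430000 N/m

k = m·ω_n² = 526 × 91.80² = 526 × 8427 = 4433000 N/m.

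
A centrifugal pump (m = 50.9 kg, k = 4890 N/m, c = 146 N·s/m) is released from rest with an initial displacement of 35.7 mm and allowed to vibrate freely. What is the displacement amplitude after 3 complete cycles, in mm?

ζ = c/(2√(km)) = 146/(2√(4890 × 50.9)) = 146/997.8 = 0.1463.
Logarithmic decrement δ = 2πζ/√(1 − ζ²) = 2π × 0.1463/√(1 − 0.0214) = 0.9294.
After n cycles, x_n/x₀ = e^(−nδ), so x_3 = 35.7 × e^(−3 × 0.9294) = 35.7 × 0.06154 = 2.197 mm.

2.20 mm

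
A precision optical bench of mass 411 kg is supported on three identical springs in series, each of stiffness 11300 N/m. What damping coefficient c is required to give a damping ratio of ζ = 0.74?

1840 N·s/m

Series springs: 1/k_eq = 3/11300, so k_eq = 11300/3 = 3767 N/m.
c_c = 2√(k_eq·m) = 2√(3767 × 411) = 2488 N·s/m.
c = ζ·c_c = 0.74 × 2488 = 1841 N·s/m.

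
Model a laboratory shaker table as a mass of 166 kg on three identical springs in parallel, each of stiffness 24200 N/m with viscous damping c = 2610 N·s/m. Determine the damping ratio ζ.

Parallel springs add: k_eq = 3 × 24200 = 72600 N/m.
ω_n = √(k_eq/m) = √(72600/166) = 20.91 rad/s.
Critical damping c_c = 2√(k_eq·m) = 2√(72600 × 166) = 6943 N·s/m, so ζ = c/c_c = 2610/6943 = 0.3759.

0.376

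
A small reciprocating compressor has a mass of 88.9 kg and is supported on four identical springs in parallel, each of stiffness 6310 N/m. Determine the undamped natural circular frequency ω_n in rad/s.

Parallel springs add: k_eq = 4 × 6310 = 25240 N/m.
ω_n = √(k_eq/m) = √(25240/88.9) = √283.9 = 16.85 rad/s.

16.8 rad/s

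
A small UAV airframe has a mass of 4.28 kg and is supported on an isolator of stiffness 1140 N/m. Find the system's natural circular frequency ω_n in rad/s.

16.3 rad/s

ω_n = √(k/m) = √(1140/4.28) = √266.4 = 16.32 rad/s.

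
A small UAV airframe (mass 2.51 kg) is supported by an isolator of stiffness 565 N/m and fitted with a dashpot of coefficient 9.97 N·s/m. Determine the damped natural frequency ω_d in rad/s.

ω_n = √(k/m) = √(565.0/2.51) = 15.00 rad/s.
Critical damping c_c = 2√(k·m) = 2√(565.0 × 2.51) = 75.32 N·s/m, so ζ = c/c_c = 9.97/75.32 = 0.1324.
ω_d = ω_n√(1 − ζ²) = 15.00 × √(1 − 0.0175) = 14.87 rad/s.

14.9 rad/s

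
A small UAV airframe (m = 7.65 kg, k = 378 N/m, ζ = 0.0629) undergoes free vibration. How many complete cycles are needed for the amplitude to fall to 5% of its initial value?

Logarithmic decrement δ = 2πζ/√(1 − ζ²) = 2π × 0.06290/√(1 − 0.00396) = 0.3960.
x_n/x₀ = e^(−nδ) ≤ 0.05; take ln: n ≥ ln(1/0.05)/δ = 2.996/0.3960 = 7.565.
So 8 complete cycles are required.

8 cycles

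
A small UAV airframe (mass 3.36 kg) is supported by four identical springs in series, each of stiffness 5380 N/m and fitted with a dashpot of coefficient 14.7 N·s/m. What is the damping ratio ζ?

0.109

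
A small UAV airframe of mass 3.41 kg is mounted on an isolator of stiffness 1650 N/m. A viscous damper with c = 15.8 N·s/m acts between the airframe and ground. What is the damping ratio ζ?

ω_n = √(k/m) = √(1650/3.41) = 22.00 rad/s.
Critical damping c_c = 2√(k·m) = 2√(1650 × 3.41) = 150.0 N·s/m, so ζ = c/c_c = 15.8/150.0 = 0.1053.

0.105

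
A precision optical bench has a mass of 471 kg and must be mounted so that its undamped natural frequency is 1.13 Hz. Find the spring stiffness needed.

23700 N/m

ω_n = 2πf_n = 2π × 1.13 = 7.100 rad/s.
k = m·ω_n² = 471 × 7.100² = 471 × 50.41 = 23740 N/m.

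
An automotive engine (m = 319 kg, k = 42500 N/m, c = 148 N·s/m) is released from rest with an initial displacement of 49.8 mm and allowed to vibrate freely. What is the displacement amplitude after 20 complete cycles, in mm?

3.98 mm

ζ = c/(2√(km)) = 148/(2√(42500 × 319)) = 148/7364 = 0.02010.
Logarithmic decrement δ = 2πζ/√(1 − ζ²) = 2π × 0.02010/√(1 − 0.000404) = 0.1263.
After n cycles, x_n/x₀ = e^(−nδ), so x_20 = 49.8 × e^(−20 × 0.1263) = 49.8 × 0.07998 = 3.983 mm.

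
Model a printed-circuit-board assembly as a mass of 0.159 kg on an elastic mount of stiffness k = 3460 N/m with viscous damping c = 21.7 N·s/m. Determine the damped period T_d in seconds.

ω_n = √(k/m) = √(3460/0.159) = 147.5 rad/s.
Critical damping c_c = 2√(k·m) = 2√(3460 × 0.159) = 46.91 N·s/m, so ζ = c/c_c = 21.7/46.91 = 0.4626.
ω_d = ω_n√(1 − ζ²) = 147.5 × √(1 − 0.214) = 130.8 rad/s.
T_d = 2π/ω_d = 0.04804 s.

0.0480 s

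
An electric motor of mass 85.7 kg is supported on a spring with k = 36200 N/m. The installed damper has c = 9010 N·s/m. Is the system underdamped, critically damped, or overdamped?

c_c = 2√(k·m) = 3523 N·s/m; ζ = c/c_c = 9010/3523 = 2.56.
Since ζ > 1 the system is overdamped.

overdamped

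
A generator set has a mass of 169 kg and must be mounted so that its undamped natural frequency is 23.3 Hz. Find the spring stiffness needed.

3620000 N/m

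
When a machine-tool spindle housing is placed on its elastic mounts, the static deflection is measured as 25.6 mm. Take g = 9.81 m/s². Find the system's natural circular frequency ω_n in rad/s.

ω_n = √(g/δ_st) = √(9.81/0.0256) = √383.2 = 19.58 rad/s.

19.6 rad/s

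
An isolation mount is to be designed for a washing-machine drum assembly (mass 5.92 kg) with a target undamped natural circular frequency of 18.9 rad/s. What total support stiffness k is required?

2110 N/m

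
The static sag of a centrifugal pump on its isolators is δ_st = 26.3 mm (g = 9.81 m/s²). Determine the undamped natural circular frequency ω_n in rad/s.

19.3 rad/s

ω_n = √(g/δ_st) = √(9.81/0.0263) = √373.0 = 19.31 rad/s.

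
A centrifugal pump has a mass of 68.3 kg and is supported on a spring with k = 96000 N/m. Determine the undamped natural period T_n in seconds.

0.168 s

ω_n = √(k/m) = √(96000/68.3) = √1406 = 37.49 rad/s.
T_n = 2π/ω_n = 6.283/37.49 = 0.1676 s.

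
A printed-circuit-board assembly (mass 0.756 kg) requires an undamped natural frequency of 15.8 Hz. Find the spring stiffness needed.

7450 N/m

ω_n = 2πf_n = 2π × 15.8 = 99.27 rad/s.
k = m·ω_n² = 0.756 × 99.27² = 0.756 × 9855 = 7451 N/m.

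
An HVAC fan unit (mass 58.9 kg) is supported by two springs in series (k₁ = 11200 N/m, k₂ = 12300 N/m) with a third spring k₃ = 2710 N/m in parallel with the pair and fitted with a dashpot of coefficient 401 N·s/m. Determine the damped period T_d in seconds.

0.543 s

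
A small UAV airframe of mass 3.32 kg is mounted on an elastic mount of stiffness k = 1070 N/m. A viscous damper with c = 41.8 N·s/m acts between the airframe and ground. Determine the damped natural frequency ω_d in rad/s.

ω_n = √(k/m) = √(1070/3.32) = 17.95 rad/s.
Critical damping c_c = 2√(k·m) = 2√(1070 × 3.32) = 119.2 N·s/m, so ζ = c/c_c = 41.8/119.2 = 0.3507.
ω_d = ω_n√(1 − ζ²) = 17.95 × √(1 − 0.123) = 16.81 rad/s.

16.8 rad/s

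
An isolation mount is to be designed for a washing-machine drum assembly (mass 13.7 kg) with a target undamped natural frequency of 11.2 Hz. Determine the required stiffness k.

67800 N/m

ω_n = 2πf_n = 2π × 11.2 = 70.37 rad/s.
k = m·ω_n² = 13.7 × 70.37² = 13.7 × 4952 = 67840 N/m.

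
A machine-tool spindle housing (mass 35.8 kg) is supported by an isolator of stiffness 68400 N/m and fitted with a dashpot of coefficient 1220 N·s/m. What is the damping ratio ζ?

0.390

ω_n = √(k/m) = √(68400/35.8) = 43.71 rad/s.
Critical damping c_c = 2√(k·m) = 2√(68400 × 35.8) = 3130 N·s/m, so ζ = c/c_c = 1220/3130 = 0.3898.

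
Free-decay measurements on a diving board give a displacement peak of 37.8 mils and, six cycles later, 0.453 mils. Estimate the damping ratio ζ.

Logarithmic decrement δ = (1/n)·ln(x₀/x_n) = (1/6)·ln(37.8/0.453) = (1/6)·ln(83.44) = 0.7374.
ζ = δ/√(4π² + δ²) = 0.7374/√(39.48 + 0.544) = 0.7374/6.326 = 0.1166.

0.117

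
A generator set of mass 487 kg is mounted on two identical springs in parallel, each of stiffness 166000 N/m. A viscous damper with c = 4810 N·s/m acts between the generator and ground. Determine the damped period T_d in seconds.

Parallel springs add: k_eq = 2 × 166000 = 332000 N/m.
ω_n = √(k_eq/m) = √(332000/487) = 26.11 rad/s.
Critical damping c_c = 2√(k_eq·m) = 2√(332000 × 487) = 25430 N·s/m, so ζ = c/c_c = 4810/25430 = 0.1891.
ω_d = ω_n√(1 − ζ²) = 26.11 × √(1 − 0.0358) = 25.64 rad/s.
T_d = 2π/ω_d = 0.2451 s.

0.245 s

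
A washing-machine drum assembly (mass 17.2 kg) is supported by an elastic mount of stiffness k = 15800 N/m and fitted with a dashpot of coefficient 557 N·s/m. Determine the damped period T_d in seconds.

ω_n = √(k/m) = √(15800/17.2) = 30.31 rad/s.
Critical damping c_c = 2√(k·m) = 2√(15800 × 17.2) = 1043 N·s/m, so ζ = c/c_c = 557/1043 = 0.5342.
ω_d = ω_n√(1 − ζ²) = 30.31 × √(1 − 0.285) = 25.62 rad/s.
T_d = 2π/ω_d = 0.2452 s.

0.245 s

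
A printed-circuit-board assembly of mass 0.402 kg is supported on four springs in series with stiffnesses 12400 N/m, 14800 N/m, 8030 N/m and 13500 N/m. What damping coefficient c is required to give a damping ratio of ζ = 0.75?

51.1 N·s/m

Series springs: 1/k_eq = 1/12400 + 1/14800 + 1/8030 + 1/13500 = 0.0003468, so k_eq = 2883 N/m.
c_c = 2√(k_eq·m) = 2√(2883 × 0.402) = 68.09 N·s/m.
c = ζ·c_c = 0.75 × 68.09 = 51.07 N·s/m.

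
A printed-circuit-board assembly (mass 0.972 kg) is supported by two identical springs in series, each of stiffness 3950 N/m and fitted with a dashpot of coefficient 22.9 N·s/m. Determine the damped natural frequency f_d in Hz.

6.92 Hz

Series springs: 1/k_eq = 2/3950, so k_eq = 3950/2 = 1975 N/m.
ω_n = √(k_eq/m) = √(1975/0.972) = 45.08 rad/s.
Critical damping c_c = 2√(k_eq·m) = 2√(1975 × 0.972) = 87.63 N·s/m, so ζ = c/c_c = 22.9/87.63 = 0.2613.
ω_d = ω_n√(1 − ζ²) = 45.08 × √(1 − 0.0683) = 43.51 rad/s.
f_d = ω_d/(2π) = 6.925 Hz.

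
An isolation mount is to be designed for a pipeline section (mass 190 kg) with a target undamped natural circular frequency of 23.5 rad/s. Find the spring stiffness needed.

105000 N/m

k = m·ω_n² = 190 × 23.50² = 190 × 552.2 = 104900 N/m.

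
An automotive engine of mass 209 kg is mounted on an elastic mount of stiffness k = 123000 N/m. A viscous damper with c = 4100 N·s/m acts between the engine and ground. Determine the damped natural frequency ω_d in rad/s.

22.2 rad/s

ω_n = √(k/m) = √(123000/209) = 24.26 rad/s.
Critical damping c_c = 2√(k·m) = 2√(123000 × 209) = 10140 N·s/m, so ζ = c/c_c = 4100/10140 = 0.4043.
ω_d = ω_n√(1 − ζ²) = 24.26 × √(1 − 0.163) = 22.19 rad/s.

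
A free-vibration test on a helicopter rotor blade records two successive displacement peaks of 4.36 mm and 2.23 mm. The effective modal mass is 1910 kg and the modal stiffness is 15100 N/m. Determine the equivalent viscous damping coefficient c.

Logarithmic decrement δ = (1/n)·ln(x₀/x_n) = (1/1)·ln(4.36/2.23) = (1/1)·ln(1.955) = 0.6705.
ζ = δ/√(4π² + δ²) = 0.6705/√(39.48 + 0.450) = 0.6705/6.319 = 0.1061.
c = ζ · 2√(km) = 0.1061 × 2√(15100 × 1910) = 0.1061 × 10740 = 1140 N·s/m.

1140 N·s/m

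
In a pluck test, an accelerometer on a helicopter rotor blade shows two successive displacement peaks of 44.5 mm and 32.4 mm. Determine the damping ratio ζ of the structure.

0.0504

Logarithmic decrement δ = (1/n)·ln(x₀/x_n) = (1/1)·ln(44.5/32.4) = (1/1)·ln(1.373) = 0.3173.
ζ = δ/√(4π² + δ²) = 0.3173/√(39.48 + 0.101) = 0.3173/6.291 = 0.05044.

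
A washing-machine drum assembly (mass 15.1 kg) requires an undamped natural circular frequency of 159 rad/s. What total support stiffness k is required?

382000 N/m

k = m·ω_n² = 15.1 × 159.0² = 15.1 × 25280 = 381700 N/m.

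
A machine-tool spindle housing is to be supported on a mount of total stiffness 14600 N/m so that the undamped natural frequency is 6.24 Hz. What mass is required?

9.50 kg

ω_n = 2πf_n = 2π × 6.24 = 39.21 rad/s.
m = k/ω_n² = 14600/39.21² = 14600/1537 = 9.498 kg.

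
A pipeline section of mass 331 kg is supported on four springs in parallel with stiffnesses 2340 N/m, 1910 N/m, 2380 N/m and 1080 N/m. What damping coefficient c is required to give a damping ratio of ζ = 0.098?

Parallel springs add: k_eq = 2340 + 1910 + 2380 + 1080 = 7710 N/m.
c_c = 2√(k_eq·m) = 2√(7710 × 331) = 3195 N·s/m.
c = ζ·c_c = 0.098 × 3195 = 313.1 N·s/m.

313 N·s/m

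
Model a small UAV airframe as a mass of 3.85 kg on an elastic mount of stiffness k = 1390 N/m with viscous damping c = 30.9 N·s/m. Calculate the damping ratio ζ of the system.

0.211

ω_n = √(k/m) = √(1390/3.85) = 19.00 rad/s.
Critical damping c_c = 2√(k·m) = 2√(1390 × 3.85) = 146.3 N·s/m, so ζ = c/c_c = 30.9/146.3 = 0.2112.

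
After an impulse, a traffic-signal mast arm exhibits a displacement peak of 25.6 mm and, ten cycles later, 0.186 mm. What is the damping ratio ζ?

0.0781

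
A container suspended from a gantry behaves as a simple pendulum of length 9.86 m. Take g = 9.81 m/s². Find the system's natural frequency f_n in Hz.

For a simple pendulum ω_n = √(g/L) = √(9.81/9.86) = √0.9949 = 0.9975 rad/s.
f_n = ω_n/(2π) = 0.9975/6.283 = 0.1588 Hz.

0.159 Hz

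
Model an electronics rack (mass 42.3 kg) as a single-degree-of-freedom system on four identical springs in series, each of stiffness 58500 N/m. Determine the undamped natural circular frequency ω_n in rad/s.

Series springs: 1/k_eq = 4/58500, so k_eq = 58500/4 = 14620 N/m.
ω_n = √(k_eq/m) = √(14620/42.3) = √345.7 = 18.59 rad/s.

18.6 rad/s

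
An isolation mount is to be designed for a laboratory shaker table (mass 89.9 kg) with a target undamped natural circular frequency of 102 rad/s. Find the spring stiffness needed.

935000 N/m

k = m·ω_n² = 89.9 × 102.0² = 89.9 × 10400 = 935300 N/m.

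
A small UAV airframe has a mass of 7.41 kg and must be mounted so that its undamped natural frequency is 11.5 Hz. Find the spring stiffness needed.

ω_n = 2πf_n = 2π × 11.5 = 72.26 rad/s.
k = m·ω_n² = 7.41 × 72.26² = 7.41 × 5221 = 38690 N/m.

38700 N/m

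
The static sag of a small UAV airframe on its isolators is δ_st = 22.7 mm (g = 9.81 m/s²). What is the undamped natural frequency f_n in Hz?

ω_n = √(g/δ_st) = √(9.81/0.0227) = √432.2 = 20.79 rad/s.
f_n = ω_n/(2π) = 20.79/6.283 = 3.309 Hz.

3.31 Hz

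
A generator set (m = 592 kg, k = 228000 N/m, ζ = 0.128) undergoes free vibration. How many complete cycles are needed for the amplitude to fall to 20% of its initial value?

Logarithmic decrement δ = 2πζ/√(1 − ζ²) = 2π × 0.1280/√(1 − 0.0164) = 0.8109.
x_n/x₀ = e^(−nδ) ≤ 0.2; take ln: n ≥ ln(1/0.2)/δ = 1.609/0.8109 = 1.985.
So 2 complete cycles are required.

2 cycles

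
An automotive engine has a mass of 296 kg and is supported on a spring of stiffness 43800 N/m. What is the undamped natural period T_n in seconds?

ω_n = √(k/m) = √(43800/296) = √148.0 = 12.16 rad/s.
T_n = 2π/ω_n = 6.283/12.16 = 0.5165 s.

0.517 s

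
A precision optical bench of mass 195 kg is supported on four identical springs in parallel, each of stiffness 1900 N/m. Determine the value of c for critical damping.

Parallel springs add: k_eq = 4 × 1900 = 7600 N/m.
c_c = 2√(k_eq·m) = 2√(7600 × 195) = 2 × 1217 = 2435 N·s/m.

2430 N·s/m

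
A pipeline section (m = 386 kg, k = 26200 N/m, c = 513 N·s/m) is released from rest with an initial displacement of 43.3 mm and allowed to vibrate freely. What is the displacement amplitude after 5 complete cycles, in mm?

3.41 mm

ζ = c/(2√(km)) = 513/(2√(26200 × 386)) = 513/6360 = 0.08066.
Logarithmic decrement δ = 2πζ/√(1 − ζ²) = 2π × 0.08066/√(1 − 0.00651) = 0.5084.
After n cycles, x_n/x₀ = e^(−nδ), so x_5 = 43.3 × e^(−5 × 0.5084) = 43.3 × 0.07869 = 3.407 mm.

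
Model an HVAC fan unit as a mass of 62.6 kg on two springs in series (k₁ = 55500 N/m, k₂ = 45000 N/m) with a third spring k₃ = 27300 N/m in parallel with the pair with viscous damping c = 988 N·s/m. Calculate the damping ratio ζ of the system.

0.273

Series pair: k_s = k₁k₂/(k₁+k₂) = (55500)(45000)/(55500 + 45000) = 24850 N/m. In parallel with k₃: k_eq = 24850 + 27300 = 52150 N/m.
ω_n = √(k_eq/m) = √(52150/62.6) = 28.86 rad/s.
Critical damping c_c = 2√(k_eq·m) = 2√(52150 × 62.6) = 3614 N·s/m, so ζ = c/c_c = 988/3614 = 0.2734.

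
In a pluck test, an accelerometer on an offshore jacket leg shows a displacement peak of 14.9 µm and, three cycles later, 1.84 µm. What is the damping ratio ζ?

0.110

Logarithmic decrement δ = (1/n)·ln(x₀/x_n) = (1/3)·ln(14.9/1.84) = (1/3)·ln(8.098) = 0.6972.
ζ = δ/√(4π² + δ²) = 0.6972/√(39.48 + 0.486) = 0.6972/6.322 = 0.1103.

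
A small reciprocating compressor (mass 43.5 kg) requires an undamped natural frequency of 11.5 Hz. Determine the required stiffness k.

ω_n = 2πf_n = 2π × 11.5 = 72.26 rad/s.
k = m·ω_n² = 43.5 × 72.26² = 43.5 × 5221 = 227100 N/m.

227000 N/m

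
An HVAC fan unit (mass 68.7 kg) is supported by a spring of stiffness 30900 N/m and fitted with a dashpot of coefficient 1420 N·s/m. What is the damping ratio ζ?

0.487

ω_n = √(k/m) = √(30900/68.7) = 21.21 rad/s.
Critical damping c_c = 2√(k·m) = 2√(30900 × 68.7) = 2914 N·s/m, so ζ = c/c_c = 1420/2914 = 0.4873.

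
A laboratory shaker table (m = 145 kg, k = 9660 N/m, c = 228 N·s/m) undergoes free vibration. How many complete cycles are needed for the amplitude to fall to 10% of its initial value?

4 cycles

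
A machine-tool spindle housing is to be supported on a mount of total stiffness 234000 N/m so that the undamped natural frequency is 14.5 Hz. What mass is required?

28.2 kg

ω_n = 2πf_n = 2π × 14.5 = 91.11 rad/s.
m = k/ω_n² = 234000/91.11² = 234000/8300 = 28.19 kg.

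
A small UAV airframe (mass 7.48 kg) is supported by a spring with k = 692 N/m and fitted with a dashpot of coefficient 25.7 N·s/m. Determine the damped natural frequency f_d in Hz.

ω_n = √(k/m) = √(692.0/7.48) = 9.618 rad/s.
Critical damping c_c = 2√(k·m) = 2√(692.0 × 7.48) = 143.9 N·s/m, so ζ = c/c_c = 25.7/143.9 = 0.1786.
ω_d = ω_n√(1 − ζ²) = 9.618 × √(1 − 0.0319) = 9.464 rad/s.
f_d = ω_d/(2π) = 1.506 Hz.

1.51 Hz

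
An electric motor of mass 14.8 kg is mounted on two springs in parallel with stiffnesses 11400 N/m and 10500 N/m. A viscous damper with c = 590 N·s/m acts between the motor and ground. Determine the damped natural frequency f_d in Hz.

Parallel springs add: k_eq = 11400 + 10500 = 21900 N/m.
ω_n = √(k_eq/m) = √(21900/14.8) = 38.47 rad/s.
Critical damping c_c = 2√(k_eq·m) = 2√(21900 × 14.8) = 1139 N·s/m, so ζ = c/c_c = 590/1139 = 0.5182.
ω_d = ω_n√(1 − ζ²) = 38.47 × √(1 − 0.268) = 32.90 rad/s.
f_d = ω_d/(2π) = 5.236 Hz.

5.24 Hz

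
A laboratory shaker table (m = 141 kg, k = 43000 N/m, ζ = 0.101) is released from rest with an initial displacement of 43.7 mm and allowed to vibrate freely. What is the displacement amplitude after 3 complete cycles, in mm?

6.45 mm

Logarithmic decrement δ = 2πζ/√(1 − ζ²) = 2π × 0.1010/√(1 − 0.0102) = 0.6379.
After n cycles, x_n/x₀ = e^(−nδ), so x_3 = 43.7 × e^(−3 × 0.6379) = 43.7 × 0.1475 = 6.448 mm.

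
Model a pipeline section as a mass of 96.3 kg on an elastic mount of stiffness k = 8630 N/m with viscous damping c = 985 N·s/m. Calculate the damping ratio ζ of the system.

0.540

ω_n = √(k/m) = √(8630/96.3) = 9.467 rad/s.
Critical damping c_c = 2√(k·m) = 2√(8630 × 96.3) = 1823 N·s/m, so ζ = c/c_c = 985/1823 = 0.5402.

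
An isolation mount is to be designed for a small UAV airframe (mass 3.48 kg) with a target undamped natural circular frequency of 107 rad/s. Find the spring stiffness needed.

39800 N/m

k = m·ω_n² = 3.48 × 107.0² = 3.48 × 11450 = 39840 N/m.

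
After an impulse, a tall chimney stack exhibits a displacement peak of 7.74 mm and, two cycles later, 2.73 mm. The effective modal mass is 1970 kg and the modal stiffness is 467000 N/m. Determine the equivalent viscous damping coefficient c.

Logarithmic decrement δ = (1/n)·ln(x₀/x_n) = (1/2)·ln(7.74/2.73) = (1/2)·ln(2.835) = 0.5211.
ζ = δ/√(4π² + δ²) = 0.5211/√(39.48 + 0.271) = 0.5211/6.305 = 0.08264.
c = ζ · 2√(km) = 0.08264 × 2√(467000 × 1970) = 0.08264 × 60660 = 5013 N·s/m.

5010 N·s/m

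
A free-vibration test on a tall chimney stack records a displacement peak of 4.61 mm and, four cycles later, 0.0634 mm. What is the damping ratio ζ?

Logarithmic decrement δ = (1/n)·ln(x₀/x_n) = (1/4)·ln(4.61/0.0634) = (1/4)·ln(72.71) = 1.072.
ζ = δ/√(4π² + δ²) = 1.072/√(39.48 + 1.15) = 1.072/6.374 = 0.1681.

0.168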